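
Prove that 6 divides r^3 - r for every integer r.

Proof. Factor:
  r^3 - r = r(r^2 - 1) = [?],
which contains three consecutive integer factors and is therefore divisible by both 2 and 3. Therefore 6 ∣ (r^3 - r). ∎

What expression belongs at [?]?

(r - 1)r(r + 1)

r(r^2 - 1) = r(r - 1)(r + 1) = (r - 1)r(r + 1).
These three factors are consecutive integers, so their product is divisible by 6.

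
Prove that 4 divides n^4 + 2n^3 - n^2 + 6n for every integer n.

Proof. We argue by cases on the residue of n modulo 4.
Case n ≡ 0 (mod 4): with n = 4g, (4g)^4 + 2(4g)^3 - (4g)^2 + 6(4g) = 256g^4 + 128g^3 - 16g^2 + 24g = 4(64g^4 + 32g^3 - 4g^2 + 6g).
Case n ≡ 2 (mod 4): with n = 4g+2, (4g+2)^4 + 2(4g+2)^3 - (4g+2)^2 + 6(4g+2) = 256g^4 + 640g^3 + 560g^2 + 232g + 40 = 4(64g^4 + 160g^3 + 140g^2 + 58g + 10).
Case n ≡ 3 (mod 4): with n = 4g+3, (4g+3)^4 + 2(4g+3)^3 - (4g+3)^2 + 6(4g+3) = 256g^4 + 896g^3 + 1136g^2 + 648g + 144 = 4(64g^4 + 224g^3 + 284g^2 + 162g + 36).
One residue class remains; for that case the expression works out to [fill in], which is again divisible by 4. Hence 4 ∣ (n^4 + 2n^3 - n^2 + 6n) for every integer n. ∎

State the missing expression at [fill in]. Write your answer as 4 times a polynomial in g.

Only n ≡ 1 (mod 4) is unaccounted for. Put n = 4g+1:
(4g+1)^4 + 2(4g+1)^3 - (4g+1)^2 + 6(4g+1) expands to 256g^4 + 384g^3 + 176g^2 + 56g + 8,
and factoring out 4 leaves 4(64g^4 + 96g^3 + 44g^2 + 14g + 2).

4(64g^4 + 96g^3 + 44g^2 + 14g + 2)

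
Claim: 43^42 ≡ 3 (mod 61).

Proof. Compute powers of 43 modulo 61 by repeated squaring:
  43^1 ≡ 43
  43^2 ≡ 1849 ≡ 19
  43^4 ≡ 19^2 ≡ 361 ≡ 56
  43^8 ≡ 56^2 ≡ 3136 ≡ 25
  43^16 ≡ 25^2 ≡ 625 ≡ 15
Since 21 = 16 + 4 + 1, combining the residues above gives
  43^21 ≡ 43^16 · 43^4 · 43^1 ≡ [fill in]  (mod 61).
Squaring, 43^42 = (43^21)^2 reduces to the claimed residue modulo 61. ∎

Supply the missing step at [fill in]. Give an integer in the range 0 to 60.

8

43^16 · 43^4 · 43^1 ≡ 15 · 56 · 43 = 36120.
36120 mod 61 = 8, so 43^21 ≡ 8 (mod 61).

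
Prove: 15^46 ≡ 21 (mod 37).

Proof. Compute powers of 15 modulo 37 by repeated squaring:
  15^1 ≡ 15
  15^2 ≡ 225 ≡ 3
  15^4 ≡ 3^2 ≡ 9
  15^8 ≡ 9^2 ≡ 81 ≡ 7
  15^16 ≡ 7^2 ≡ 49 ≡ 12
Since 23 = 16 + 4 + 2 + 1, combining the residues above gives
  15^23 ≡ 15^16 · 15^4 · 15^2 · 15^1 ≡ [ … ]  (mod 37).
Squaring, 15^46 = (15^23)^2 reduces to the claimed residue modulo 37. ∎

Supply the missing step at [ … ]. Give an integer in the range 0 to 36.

15^16 · 15^4 · 15^2 · 15^1 ≡ 12 · 9 · 3 · 15 = 4860.
4860 mod 37 = 13, so 15^23 ≡ 13 (mod 37).

13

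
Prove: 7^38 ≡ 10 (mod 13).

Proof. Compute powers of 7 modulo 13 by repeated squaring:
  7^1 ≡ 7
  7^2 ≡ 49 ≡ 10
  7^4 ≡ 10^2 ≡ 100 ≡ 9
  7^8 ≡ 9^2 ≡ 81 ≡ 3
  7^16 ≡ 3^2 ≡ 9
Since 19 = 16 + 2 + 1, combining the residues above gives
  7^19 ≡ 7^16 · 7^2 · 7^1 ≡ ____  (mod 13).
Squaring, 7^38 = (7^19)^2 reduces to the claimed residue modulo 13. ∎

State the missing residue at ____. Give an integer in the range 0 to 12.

7^16 · 7^2 · 7^1 ≡ 9 · 10 · 7 = 630.
630 mod 13 = 6, so 7^19 ≡ 6 (mod 13).

6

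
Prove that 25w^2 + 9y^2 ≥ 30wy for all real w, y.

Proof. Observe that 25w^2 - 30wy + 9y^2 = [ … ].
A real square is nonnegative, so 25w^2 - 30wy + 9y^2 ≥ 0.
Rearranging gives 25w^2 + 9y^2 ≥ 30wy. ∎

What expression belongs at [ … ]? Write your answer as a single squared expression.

(5w - 3y)^2

The leading and trailing coefficients are 5^2 and 3^2, and 30 = 2·5·3, so the trinomial is (5w - 3y)^2.
Hence 25w^2 - 30wy + 9y^2 ≥ 0.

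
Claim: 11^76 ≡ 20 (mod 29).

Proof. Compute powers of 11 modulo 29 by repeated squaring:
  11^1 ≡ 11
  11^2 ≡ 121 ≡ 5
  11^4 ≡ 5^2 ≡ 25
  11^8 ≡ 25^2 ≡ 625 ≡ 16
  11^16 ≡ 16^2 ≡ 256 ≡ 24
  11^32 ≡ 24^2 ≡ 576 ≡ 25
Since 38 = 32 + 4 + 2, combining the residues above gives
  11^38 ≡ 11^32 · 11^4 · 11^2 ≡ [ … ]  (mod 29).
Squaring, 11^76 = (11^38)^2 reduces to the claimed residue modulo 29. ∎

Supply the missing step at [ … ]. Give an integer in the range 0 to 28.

22

11^32 · 11^4 · 11^2 ≡ 25 · 25 · 5 = 3125.
3125 mod 29 = 22, so 11^38 ≡ 22 (mod 29).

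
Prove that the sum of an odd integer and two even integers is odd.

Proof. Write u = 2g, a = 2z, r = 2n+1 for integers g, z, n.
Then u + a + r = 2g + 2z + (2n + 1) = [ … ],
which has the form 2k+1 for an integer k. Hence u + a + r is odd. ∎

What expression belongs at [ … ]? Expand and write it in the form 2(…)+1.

2g + 2z + (2n + 1) = 2g + 2n + 2z + 1
= 2(g + n + z) + 1.
Since g + n + z is an integer, the sum is of the form 2k+1 for an integer k.

2(g + n + z) + 1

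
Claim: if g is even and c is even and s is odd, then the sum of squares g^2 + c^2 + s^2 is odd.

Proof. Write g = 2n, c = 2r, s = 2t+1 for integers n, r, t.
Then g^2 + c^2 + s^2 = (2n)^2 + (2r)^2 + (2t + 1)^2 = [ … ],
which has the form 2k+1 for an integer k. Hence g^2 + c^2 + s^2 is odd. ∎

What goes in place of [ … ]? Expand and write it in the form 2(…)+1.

(2n)^2 + (2r)^2 + (2t + 1)^2 = 4n^2 + 4r^2 + 4t^2 + 4t + 1
= 2(2n^2 + 2r^2 + 2t^2 + 2t) + 1.
Since 2n^2 + 2r^2 + 2t^2 + 2t is an integer, the sum of squares is of the form 2k+1 for an integer k.

2(2n^2 + 2r^2 + 2t^2 + 2t) + 1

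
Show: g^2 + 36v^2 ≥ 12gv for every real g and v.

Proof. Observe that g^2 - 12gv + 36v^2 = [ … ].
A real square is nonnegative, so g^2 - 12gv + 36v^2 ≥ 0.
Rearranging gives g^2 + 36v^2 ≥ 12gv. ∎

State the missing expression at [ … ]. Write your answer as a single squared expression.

g^2 - 12gv + 36v^2 is a perfect-square trinomial: the outer terms are (g)^2 and (6v)^2, and the cross term is -2·g·6v.
So g^2 - 12gv + 36v^2 = (g - 6v)^2 ≥ 0.

(g - 6v)^2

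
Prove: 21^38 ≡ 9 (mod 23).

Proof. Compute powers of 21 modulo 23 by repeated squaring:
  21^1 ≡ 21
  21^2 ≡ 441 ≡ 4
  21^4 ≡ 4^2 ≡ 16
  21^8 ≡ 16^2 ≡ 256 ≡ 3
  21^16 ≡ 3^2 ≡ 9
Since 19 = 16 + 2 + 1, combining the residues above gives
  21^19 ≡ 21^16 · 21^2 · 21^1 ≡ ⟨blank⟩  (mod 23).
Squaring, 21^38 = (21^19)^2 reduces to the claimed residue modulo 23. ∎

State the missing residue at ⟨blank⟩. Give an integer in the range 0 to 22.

20

21^16 · 21^2 · 21^1 ≡ 9 · 4 · 21 = 756.
756 mod 23 = 20, so 21^19 ≡ 20 (mod 23).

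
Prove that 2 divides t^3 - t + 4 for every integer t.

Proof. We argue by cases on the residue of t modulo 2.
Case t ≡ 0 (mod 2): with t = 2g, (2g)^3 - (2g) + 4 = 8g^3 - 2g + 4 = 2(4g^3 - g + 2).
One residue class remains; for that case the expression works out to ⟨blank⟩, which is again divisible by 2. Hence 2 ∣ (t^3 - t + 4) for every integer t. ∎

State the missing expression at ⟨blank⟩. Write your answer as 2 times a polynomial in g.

2(4g^3 + 6g^2 + 2g + 2)

Only t ≡ 1 (mod 2) is unaccounted for. Put t = 2g+1:
(2g+1)^3 - (2g+1) + 4 expands to 8g^3 + 12g^2 + 4g + 4,
and factoring out 2 leaves 2(4g^3 + 6g^2 + 2g + 2).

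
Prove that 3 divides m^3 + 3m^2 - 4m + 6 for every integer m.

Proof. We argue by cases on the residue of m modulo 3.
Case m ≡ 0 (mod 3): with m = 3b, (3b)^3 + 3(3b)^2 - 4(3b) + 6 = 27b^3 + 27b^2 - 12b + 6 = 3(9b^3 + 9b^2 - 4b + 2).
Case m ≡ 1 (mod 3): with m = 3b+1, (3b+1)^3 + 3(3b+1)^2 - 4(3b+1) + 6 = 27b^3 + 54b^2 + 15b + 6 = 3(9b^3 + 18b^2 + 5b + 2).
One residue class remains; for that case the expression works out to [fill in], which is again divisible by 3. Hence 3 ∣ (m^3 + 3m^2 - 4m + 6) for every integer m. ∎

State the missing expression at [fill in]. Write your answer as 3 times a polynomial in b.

3(9b^3 + 27b^2 + 20b + 6)

The residues treated are {0, 1}, so the missing case is m ≡ 2 (mod 3); write m = 3b+2.
Then (3b+2)^3 + 3(3b+2)^2 - 4(3b+2) + 6 = 27b^3 + 81b^2 + 60b + 18 = 3(9b^3 + 27b^2 + 20b + 6).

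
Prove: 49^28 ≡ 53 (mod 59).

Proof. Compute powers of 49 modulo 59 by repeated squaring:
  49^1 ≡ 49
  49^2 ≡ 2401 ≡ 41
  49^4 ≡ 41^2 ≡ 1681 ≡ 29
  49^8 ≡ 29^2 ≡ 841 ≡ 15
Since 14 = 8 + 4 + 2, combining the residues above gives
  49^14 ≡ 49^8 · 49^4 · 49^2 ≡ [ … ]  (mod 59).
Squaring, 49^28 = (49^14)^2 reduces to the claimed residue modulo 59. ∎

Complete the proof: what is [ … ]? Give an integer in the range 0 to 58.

49^8 · 49^4 · 49^2 ≡ 15 · 29 · 41 = 17835.
17835 mod 59 = 17, so 49^14 ≡ 17 (mod 59).

17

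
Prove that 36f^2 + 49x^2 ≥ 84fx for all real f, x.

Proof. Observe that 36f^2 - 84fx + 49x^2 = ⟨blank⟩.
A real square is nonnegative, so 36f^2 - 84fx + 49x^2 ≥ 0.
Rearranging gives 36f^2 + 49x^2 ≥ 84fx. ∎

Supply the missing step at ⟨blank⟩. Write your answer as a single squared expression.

(6f - 7x)^2

36f^2 - 84fx + 49x^2 is a perfect-square trinomial: the outer terms are (6f)^2 and (7x)^2, and the cross term is -2·6f·7x.
So 36f^2 - 84fx + 49x^2 = (6f - 7x)^2 ≥ 0.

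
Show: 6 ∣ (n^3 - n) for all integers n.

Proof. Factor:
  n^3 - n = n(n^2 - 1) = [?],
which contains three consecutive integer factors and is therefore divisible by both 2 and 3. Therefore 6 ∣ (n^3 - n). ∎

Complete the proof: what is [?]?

(n - 1)n(n + 1)

n(n^2 - 1) = n(n - 1)(n + 1) = (n - 1)n(n + 1).
These three factors are consecutive integers, so their product is divisible by 6.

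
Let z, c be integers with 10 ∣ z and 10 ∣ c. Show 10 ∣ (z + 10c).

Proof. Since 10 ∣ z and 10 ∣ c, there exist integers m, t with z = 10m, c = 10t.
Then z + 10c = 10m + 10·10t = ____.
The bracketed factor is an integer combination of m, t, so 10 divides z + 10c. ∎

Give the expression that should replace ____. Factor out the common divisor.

Each term has a factor of 10: 10m + 10·10t = 10·(m + 10t).
Since m + 10t is an integer, 10 ∣ (z + 10c).

10(m + 10t)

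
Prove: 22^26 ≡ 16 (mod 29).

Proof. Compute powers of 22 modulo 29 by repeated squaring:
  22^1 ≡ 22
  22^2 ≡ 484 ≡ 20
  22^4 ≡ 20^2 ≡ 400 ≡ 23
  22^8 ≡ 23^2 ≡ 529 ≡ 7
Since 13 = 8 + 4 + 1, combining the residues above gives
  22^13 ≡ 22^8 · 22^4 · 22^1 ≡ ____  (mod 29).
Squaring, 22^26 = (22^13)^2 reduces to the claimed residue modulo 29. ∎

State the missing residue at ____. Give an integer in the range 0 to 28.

4

Multiply the listed residues: 7 · 23 · 22 = 161 → 3542.
Reducing modulo 29: 3542 = 122·29 + 4, so 22^13 ≡ 4.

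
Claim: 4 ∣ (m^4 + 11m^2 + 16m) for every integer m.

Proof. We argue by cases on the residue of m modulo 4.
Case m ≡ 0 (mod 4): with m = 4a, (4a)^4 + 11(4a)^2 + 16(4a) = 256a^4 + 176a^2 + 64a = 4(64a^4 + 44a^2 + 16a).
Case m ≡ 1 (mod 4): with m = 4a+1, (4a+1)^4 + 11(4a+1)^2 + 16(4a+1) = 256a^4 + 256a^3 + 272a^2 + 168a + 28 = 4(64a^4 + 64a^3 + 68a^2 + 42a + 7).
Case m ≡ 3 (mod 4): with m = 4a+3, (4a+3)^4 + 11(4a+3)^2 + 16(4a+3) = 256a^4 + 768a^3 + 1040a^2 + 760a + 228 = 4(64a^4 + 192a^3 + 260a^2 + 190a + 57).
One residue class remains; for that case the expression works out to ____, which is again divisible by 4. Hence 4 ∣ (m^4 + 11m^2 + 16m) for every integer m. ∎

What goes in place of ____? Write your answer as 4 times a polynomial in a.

4(64a^4 + 128a^3 + 140a^2 + 92a + 23)

The residues treated are {0, 1, 3}, so the missing case is m ≡ 2 (mod 4); write m = 4a+2.
Then (4a+2)^4 + 11(4a+2)^2 + 16(4a+2) = 256a^4 + 512a^3 + 560a^2 + 368a + 92 = 4(64a^4 + 128a^3 + 140a^2 + 92a + 23).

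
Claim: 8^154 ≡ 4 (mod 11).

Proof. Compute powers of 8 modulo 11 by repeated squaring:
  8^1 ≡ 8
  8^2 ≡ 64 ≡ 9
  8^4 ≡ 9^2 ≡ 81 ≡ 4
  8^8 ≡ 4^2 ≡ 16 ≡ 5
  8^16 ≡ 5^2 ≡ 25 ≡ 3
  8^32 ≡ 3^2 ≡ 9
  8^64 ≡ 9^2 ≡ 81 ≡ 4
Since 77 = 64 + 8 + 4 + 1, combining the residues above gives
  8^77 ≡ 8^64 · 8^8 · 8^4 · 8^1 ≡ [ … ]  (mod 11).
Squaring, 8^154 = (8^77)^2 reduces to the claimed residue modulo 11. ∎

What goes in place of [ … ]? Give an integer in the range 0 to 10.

8^64 · 8^8 · 8^4 · 8^1 ≡ 4 · 5 · 4 · 8 = 640.
640 mod 11 = 2, so 8^77 ≡ 2 (mod 11).

2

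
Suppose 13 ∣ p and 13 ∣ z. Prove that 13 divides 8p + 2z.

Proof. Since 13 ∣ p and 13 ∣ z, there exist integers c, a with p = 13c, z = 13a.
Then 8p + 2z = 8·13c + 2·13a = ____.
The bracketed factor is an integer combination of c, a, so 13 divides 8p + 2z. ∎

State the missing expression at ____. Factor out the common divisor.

Each term has a factor of 13: 8·13c + 2·13a = 13·(2a + 8c).
Since 2a + 8c is an integer, 13 ∣ (8p + 2z).

13(2a + 8c)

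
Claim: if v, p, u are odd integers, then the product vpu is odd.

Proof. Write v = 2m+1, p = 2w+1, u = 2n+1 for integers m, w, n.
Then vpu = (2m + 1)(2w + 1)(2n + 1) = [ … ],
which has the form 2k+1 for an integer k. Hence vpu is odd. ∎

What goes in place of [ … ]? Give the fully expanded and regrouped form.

2(4mnw + 2mn + 2mw + m + 2nw + n + w) + 1

Expanding: (2m + 1)(2w + 1)(2n + 1) = 8mnw + 4mn + 4mw + 2m + 4nw + 2n + 2w + 1.
Every term except the constant is even, so this is 2(4mnw + 2mn + 2mw + m + 2nw + n + w) + 1,
and 4mnw + 2mn + 2mw + m + 2nw + n + w ∈ ℤ gives the required form.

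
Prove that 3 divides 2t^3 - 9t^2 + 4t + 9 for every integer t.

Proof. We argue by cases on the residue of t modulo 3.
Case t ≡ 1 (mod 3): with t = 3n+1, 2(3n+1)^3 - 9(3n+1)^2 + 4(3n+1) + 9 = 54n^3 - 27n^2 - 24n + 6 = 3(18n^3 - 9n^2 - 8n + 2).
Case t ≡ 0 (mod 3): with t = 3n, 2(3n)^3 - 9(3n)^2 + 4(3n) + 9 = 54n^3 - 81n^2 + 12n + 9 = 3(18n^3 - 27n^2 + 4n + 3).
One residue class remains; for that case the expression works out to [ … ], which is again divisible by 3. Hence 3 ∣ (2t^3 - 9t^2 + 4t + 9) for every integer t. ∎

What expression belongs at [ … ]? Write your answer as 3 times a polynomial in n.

3(18n^3 + 9n^2 - 8n - 1)

The residues treated are {1, 0}, so the missing case is t ≡ 2 (mod 3); write t = 3n+2.
Then 2(3n+2)^3 - 9(3n+2)^2 + 4(3n+2) + 9 = 54n^3 + 27n^2 - 24n - 3 = 3(18n^3 + 9n^2 - 8n - 1).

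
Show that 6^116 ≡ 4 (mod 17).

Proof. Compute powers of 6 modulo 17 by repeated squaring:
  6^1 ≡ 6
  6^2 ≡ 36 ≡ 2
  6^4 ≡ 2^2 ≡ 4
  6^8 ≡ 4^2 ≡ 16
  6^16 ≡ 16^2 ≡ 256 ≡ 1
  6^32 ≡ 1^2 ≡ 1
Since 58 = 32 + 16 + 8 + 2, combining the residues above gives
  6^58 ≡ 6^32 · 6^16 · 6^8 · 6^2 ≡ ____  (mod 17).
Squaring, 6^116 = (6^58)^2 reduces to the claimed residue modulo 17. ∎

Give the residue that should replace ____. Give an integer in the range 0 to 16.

15

Multiply the listed residues: 1 · 1 · 16 · 2 = 1 → 16 → 32.
Reducing modulo 17: 32 = 1·17 + 15, so 6^58 ≡ 15.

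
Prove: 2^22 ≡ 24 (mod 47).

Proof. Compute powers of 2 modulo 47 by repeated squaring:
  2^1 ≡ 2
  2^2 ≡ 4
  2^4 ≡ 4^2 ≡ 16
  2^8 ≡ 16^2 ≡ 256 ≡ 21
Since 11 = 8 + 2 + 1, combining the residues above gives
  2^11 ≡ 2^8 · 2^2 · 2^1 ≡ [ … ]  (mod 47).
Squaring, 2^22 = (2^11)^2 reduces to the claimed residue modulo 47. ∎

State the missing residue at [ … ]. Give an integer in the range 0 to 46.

Multiply the listed residues: 21 · 4 · 2 = 84 → 168.
Reducing modulo 47: 168 = 3·47 + 27, so 2^11 ≡ 27.

27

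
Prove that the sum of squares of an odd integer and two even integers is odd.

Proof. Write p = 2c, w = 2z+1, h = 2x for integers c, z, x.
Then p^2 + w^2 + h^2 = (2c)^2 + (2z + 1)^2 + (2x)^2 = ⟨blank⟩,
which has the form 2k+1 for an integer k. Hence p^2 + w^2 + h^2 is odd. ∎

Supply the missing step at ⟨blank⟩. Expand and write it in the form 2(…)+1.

2(2c^2 + 2x^2 + 2z^2 + 2z) + 1

(2c)^2 + (2z + 1)^2 + (2x)^2 = 4c^2 + 4x^2 + 4z^2 + 4z + 1
= 2(2c^2 + 2x^2 + 2z^2 + 2z) + 1.
Since 2c^2 + 2x^2 + 2z^2 + 2z is an integer, the sum of squares is of the form 2k+1 for an integer k.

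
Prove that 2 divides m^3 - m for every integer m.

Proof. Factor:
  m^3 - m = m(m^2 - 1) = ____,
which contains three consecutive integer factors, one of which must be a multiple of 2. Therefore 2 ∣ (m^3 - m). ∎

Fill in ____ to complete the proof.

(m - 1)m(m + 1)

m(m^2 - 1) = m(m - 1)(m + 1) = (m - 1)m(m + 1).
These three factors are consecutive integers, so their product is divisible by 2.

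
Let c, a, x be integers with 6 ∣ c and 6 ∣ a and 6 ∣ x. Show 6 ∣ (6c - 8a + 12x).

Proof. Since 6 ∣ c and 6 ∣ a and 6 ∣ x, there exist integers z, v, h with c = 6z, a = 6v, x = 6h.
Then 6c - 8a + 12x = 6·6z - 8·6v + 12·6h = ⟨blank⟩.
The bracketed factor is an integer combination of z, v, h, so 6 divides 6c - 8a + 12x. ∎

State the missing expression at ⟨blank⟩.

6(12h - 8v + 6z)

Pull the common 6 out of every term: 6·6z - 8·6v + 12·6h = 6(12h - 8v + 6z).
12h - 8v + 6z is an integer, which exhibits the divisibility.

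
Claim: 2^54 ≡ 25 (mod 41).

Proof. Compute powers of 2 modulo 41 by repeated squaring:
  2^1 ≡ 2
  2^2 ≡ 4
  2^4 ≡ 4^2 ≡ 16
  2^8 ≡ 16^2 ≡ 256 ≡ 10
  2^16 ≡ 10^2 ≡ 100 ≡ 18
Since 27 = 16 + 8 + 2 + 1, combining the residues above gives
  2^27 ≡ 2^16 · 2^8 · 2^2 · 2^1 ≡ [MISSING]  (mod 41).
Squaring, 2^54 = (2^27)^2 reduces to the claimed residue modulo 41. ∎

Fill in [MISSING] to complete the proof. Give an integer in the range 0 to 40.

5

2^16 · 2^8 · 2^2 · 2^1 ≡ 18 · 10 · 4 · 2 = 1440.
1440 mod 41 = 5, so 2^27 ≡ 5 (mod 41).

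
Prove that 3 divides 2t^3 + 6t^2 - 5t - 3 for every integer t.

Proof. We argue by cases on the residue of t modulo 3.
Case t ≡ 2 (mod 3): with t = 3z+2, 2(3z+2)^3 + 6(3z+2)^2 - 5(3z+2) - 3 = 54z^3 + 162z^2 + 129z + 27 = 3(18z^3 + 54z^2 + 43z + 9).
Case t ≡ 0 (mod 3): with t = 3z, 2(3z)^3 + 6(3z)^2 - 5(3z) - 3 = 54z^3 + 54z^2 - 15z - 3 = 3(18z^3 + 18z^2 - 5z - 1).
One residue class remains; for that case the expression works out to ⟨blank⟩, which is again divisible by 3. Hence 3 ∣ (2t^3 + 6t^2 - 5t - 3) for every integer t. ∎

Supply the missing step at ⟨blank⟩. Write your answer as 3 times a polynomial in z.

The residues treated are {2, 0}, so the missing case is t ≡ 1 (mod 3); write t = 3z+1.
Then 2(3z+1)^3 + 6(3z+1)^2 - 5(3z+1) - 3 = 54z^3 + 108z^2 + 39z = 3(18z^3 + 36z^2 + 13z).

3(18z^3 + 36z^2 + 13z)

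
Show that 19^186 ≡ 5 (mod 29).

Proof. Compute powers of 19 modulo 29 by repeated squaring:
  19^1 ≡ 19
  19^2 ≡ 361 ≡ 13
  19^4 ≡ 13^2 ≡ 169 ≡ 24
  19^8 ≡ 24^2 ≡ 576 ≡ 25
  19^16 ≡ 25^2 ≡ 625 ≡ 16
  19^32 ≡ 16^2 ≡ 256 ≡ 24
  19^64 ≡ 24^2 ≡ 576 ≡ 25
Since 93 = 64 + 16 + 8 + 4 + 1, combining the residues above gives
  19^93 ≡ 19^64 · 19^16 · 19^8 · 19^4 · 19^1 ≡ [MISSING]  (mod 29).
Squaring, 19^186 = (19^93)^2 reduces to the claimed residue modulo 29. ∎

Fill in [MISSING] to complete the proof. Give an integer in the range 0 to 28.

11

Multiply the listed residues: 25 · 16 · 25 · 24 · 19 = 400 → 10000 → 240000 → 4560000.
Reducing modulo 29: 4560000 = 157241·29 + 11, so 19^93 ≡ 11.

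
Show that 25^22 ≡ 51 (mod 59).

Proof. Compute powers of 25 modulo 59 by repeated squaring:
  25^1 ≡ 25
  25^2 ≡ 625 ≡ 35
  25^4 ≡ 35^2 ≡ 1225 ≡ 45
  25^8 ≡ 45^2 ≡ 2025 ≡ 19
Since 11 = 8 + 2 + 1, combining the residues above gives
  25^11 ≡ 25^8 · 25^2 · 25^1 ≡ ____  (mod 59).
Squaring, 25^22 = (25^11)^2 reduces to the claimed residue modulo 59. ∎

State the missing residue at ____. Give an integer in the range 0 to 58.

Multiply the listed residues: 19 · 35 · 25 = 665 → 16625.
Reducing modulo 59: 16625 = 281·59 + 46, so 25^11 ≡ 46.

46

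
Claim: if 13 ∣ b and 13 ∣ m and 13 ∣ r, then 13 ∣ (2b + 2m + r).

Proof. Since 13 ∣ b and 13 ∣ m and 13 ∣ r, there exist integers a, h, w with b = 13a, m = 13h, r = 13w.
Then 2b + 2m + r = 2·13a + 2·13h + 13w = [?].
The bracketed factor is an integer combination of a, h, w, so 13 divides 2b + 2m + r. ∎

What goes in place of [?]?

13(2a + 2h + w)

Each term has a factor of 13: 2·13a + 2·13h + 13w = 13·(2a + 2h + w).
Since 2a + 2h + w is an integer, 13 ∣ (2b + 2m + r).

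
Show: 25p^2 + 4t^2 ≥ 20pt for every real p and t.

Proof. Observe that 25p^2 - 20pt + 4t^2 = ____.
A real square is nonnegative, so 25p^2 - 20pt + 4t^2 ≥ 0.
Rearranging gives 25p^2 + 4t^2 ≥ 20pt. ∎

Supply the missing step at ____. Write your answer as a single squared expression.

The leading and trailing coefficients are 5^2 and 2^2, and 20 = 2·5·2, so the trinomial is (5p - 2t)^2.
Hence 25p^2 - 20pt + 4t^2 ≥ 0.

(5p - 2t)^2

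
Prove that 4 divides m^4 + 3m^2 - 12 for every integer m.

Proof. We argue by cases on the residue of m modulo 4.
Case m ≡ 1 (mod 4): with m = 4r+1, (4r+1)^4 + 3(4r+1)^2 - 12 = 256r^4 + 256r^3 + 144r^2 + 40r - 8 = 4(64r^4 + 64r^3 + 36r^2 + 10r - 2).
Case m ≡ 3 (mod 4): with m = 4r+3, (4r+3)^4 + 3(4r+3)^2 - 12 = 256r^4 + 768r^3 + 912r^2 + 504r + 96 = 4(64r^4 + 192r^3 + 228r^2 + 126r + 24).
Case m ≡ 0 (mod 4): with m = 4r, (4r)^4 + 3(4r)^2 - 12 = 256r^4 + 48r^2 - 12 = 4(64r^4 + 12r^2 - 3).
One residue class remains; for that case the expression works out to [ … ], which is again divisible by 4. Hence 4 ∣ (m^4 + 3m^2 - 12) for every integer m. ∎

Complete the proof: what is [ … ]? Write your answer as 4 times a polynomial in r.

Only m ≡ 2 (mod 4) is unaccounted for. Put m = 4r+2:
(4r+2)^4 + 3(4r+2)^2 - 12 expands to 256r^4 + 512r^3 + 432r^2 + 176r + 16,
and factoring out 4 leaves 4(64r^4 + 128r^3 + 108r^2 + 44r + 4).

4(64r^4 + 128r^3 + 108r^2 + 44r + 4)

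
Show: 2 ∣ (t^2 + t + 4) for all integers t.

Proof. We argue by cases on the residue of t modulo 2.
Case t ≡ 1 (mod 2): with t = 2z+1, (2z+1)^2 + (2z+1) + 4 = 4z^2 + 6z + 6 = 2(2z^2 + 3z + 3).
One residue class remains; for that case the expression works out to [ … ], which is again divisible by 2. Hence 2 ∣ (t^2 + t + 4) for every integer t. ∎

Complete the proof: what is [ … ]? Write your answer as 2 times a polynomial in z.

2(2z^2 + z + 2)

The residues treated are {1}, so the missing case is t ≡ 0 (mod 2); write t = 2z.
Then (2z)^2 + (2z) + 4 = 4z^2 + 2z + 4 = 2(2z^2 + z + 2).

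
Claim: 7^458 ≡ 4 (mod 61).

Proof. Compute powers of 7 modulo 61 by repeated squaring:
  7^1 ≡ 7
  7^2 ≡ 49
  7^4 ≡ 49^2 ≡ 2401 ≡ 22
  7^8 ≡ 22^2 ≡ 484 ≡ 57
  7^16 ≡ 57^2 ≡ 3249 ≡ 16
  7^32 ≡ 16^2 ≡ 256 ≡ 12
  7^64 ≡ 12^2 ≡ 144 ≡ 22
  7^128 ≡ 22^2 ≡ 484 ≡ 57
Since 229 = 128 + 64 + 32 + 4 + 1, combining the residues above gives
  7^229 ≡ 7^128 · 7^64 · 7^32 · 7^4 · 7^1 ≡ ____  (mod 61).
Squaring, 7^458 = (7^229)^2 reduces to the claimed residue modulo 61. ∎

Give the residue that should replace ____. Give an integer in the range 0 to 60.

Multiply the listed residues: 57 · 22 · 12 · 22 · 7 = 1254 → 15048 → 331056 → 2317392.
Reducing modulo 61: 2317392 = 37990·61 + 2, so 7^229 ≡ 2.

2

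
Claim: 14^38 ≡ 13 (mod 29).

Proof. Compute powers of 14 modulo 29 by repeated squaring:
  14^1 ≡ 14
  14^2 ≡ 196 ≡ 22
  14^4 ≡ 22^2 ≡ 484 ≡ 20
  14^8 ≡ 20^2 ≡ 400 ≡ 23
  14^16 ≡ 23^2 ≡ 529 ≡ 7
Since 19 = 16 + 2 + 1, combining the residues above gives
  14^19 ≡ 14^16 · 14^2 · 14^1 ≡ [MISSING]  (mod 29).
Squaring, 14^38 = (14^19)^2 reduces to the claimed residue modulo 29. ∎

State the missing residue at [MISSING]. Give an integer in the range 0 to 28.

10

Multiply the listed residues: 7 · 22 · 14 = 154 → 2156.
Reducing modulo 29: 2156 = 74·29 + 10, so 14^19 ≡ 10.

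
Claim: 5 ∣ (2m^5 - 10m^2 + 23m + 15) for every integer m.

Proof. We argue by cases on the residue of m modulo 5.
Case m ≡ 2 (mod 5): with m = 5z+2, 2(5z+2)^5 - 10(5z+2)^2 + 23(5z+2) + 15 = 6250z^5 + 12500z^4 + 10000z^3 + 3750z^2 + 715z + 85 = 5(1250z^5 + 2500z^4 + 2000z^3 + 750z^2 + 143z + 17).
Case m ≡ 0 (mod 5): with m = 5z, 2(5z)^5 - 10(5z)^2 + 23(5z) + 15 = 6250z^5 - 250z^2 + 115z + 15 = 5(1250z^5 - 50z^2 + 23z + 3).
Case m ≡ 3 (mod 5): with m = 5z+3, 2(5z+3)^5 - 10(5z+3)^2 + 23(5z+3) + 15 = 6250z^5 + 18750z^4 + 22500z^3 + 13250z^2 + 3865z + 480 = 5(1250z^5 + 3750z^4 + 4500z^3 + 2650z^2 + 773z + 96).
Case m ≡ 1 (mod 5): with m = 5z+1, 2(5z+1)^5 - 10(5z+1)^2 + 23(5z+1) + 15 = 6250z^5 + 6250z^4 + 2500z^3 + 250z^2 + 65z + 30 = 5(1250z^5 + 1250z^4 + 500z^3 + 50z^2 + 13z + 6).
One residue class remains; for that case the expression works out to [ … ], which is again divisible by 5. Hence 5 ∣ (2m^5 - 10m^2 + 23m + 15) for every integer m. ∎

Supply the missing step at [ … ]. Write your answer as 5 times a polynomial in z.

Only m ≡ 4 (mod 5) is unaccounted for. Put m = 5z+4:
2(5z+4)^5 - 10(5z+4)^2 + 23(5z+4) + 15 expands to 6250z^5 + 25000z^4 + 40000z^3 + 31750z^2 + 12515z + 1995,
and factoring out 5 leaves 5(1250z^5 + 5000z^4 + 8000z^3 + 6350z^2 + 2503z + 399).

5(1250z^5 + 5000z^4 + 8000z^3 + 6350z^2 + 2503z + 399)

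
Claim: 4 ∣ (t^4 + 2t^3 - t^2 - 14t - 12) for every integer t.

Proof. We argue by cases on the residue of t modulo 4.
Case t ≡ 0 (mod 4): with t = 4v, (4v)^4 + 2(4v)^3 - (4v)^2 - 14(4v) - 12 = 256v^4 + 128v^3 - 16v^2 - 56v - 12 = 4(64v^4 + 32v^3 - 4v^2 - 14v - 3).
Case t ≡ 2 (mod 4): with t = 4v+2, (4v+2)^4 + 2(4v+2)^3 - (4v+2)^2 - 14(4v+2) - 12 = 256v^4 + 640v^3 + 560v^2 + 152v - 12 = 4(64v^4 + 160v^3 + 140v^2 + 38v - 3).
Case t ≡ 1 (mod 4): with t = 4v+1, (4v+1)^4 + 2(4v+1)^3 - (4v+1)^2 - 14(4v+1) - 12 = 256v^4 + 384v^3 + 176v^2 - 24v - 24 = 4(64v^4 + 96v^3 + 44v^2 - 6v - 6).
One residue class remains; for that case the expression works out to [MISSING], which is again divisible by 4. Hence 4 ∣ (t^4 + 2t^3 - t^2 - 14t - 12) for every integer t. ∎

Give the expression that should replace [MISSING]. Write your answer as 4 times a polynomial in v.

4(64v^4 + 224v^3 + 284v^2 + 142v + 18)

Only t ≡ 3 (mod 4) is unaccounted for. Put t = 4v+3:
(4v+3)^4 + 2(4v+3)^3 - (4v+3)^2 - 14(4v+3) - 12 expands to 256v^4 + 896v^3 + 1136v^2 + 568v + 72,
and factoring out 4 leaves 4(64v^4 + 224v^3 + 284v^2 + 142v + 18).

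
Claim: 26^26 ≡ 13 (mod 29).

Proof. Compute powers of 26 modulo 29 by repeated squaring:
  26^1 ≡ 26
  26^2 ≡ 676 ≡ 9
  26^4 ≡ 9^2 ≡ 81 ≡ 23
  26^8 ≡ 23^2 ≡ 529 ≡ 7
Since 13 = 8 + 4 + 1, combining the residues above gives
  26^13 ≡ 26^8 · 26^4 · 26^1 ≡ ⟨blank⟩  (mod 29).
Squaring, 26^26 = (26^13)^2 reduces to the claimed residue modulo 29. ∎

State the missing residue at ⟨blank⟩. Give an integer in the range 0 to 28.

26^8 · 26^4 · 26^1 ≡ 7 · 23 · 26 = 4186.
4186 mod 29 = 10, so 26^13 ≡ 10 (mod 29).

10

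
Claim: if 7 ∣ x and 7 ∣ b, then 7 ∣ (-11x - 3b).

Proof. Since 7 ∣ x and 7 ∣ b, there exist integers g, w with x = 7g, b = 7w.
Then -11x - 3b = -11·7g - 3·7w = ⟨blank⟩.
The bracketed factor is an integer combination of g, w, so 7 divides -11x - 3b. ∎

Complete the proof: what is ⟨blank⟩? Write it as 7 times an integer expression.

Each term has a factor of 7: -11·7g - 3·7w = 7·(-11g - 3w).
Since -11g - 3w is an integer, 7 ∣ (-11x - 3b).

7(-11g - 3w)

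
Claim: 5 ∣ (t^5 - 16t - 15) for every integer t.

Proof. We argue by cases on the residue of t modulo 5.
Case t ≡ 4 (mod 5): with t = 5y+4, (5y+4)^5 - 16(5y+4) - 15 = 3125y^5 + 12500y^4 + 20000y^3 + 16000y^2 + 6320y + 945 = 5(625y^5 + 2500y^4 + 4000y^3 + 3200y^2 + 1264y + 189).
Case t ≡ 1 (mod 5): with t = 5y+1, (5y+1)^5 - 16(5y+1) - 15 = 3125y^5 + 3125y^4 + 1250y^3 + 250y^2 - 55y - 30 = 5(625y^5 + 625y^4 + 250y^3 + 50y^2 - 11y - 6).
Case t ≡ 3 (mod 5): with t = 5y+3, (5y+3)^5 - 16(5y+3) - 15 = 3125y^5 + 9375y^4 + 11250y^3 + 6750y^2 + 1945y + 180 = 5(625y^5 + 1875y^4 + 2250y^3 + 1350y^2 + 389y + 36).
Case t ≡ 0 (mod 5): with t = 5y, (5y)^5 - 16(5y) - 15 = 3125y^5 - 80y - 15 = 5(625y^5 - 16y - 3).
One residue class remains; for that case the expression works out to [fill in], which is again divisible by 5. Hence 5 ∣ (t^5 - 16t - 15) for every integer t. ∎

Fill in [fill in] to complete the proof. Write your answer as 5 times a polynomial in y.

5(625y^5 + 1250y^4 + 1000y^3 + 400y^2 + 64y - 3)

The residues treated are {4, 1, 3, 0}, so the missing case is t ≡ 2 (mod 5); write t = 5y+2.
Then (5y+2)^5 - 16(5y+2) - 15 = 3125y^5 + 6250y^4 + 5000y^3 + 2000y^2 + 320y - 15 = 5(625y^5 + 1250y^4 + 1000y^3 + 400y^2 + 64y - 3).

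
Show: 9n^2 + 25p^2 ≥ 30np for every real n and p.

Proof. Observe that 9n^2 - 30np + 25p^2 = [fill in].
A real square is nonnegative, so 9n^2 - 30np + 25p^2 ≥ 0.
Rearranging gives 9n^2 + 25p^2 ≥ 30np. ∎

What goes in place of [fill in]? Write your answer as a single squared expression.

9n^2 - 30np + 25p^2 is a perfect-square trinomial: the outer terms are (3n)^2 and (5p)^2, and the cross term is -2·3n·5p.
So 9n^2 - 30np + 25p^2 = (3n - 5p)^2 ≥ 0.

(3n - 5p)^2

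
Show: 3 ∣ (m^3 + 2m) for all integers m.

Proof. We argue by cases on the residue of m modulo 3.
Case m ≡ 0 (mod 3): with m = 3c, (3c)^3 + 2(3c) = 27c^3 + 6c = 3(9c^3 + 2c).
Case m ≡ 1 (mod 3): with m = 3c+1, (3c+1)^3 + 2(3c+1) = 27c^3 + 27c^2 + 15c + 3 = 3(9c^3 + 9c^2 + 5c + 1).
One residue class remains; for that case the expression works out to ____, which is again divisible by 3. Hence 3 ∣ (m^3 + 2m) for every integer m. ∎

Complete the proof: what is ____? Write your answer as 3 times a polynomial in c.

Only m ≡ 2 (mod 3) is unaccounted for. Put m = 3c+2:
(3c+2)^3 + 2(3c+2) expands to 27c^3 + 54c^2 + 42c + 12,
and factoring out 3 leaves 3(9c^3 + 18c^2 + 14c + 4).

3(9c^3 + 18c^2 + 14c + 4)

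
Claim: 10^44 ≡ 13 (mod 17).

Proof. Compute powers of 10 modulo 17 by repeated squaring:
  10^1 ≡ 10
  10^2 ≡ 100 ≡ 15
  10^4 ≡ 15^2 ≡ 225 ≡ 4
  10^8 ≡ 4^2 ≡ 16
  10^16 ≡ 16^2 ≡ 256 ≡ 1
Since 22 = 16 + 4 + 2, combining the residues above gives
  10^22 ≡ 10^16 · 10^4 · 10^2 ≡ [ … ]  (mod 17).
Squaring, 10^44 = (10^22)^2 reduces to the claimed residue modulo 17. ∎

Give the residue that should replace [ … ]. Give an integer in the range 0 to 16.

10^16 · 10^4 · 10^2 ≡ 1 · 4 · 15 = 60.
60 mod 17 = 9, so 10^22 ≡ 9 (mod 17).

9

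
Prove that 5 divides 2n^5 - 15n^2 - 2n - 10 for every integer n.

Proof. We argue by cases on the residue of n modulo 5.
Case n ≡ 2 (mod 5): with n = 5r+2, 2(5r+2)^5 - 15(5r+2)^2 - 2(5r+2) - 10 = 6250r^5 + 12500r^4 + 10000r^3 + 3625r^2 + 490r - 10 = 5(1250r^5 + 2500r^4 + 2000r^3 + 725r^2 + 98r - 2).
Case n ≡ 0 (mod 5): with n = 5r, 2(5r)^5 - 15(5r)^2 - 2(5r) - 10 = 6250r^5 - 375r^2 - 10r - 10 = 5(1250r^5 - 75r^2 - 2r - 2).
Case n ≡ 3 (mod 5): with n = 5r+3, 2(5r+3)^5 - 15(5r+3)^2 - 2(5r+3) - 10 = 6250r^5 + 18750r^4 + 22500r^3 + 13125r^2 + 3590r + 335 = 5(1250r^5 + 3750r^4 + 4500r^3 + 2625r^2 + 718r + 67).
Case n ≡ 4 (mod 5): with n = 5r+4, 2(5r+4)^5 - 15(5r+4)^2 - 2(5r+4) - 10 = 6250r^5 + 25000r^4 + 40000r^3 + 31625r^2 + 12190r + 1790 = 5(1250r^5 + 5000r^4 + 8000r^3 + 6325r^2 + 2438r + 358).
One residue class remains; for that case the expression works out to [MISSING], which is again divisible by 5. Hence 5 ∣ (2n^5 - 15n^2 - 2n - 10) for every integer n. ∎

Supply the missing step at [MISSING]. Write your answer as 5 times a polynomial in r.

Only n ≡ 1 (mod 5) is unaccounted for. Put n = 5r+1:
2(5r+1)^5 - 15(5r+1)^2 - 2(5r+1) - 10 expands to 6250r^5 + 6250r^4 + 2500r^3 + 125r^2 - 110r - 25,
and factoring out 5 leaves 5(1250r^5 + 1250r^4 + 500r^3 + 25r^2 - 22r - 5).

5(1250r^5 + 1250r^4 + 500r^3 + 25r^2 - 22r - 5)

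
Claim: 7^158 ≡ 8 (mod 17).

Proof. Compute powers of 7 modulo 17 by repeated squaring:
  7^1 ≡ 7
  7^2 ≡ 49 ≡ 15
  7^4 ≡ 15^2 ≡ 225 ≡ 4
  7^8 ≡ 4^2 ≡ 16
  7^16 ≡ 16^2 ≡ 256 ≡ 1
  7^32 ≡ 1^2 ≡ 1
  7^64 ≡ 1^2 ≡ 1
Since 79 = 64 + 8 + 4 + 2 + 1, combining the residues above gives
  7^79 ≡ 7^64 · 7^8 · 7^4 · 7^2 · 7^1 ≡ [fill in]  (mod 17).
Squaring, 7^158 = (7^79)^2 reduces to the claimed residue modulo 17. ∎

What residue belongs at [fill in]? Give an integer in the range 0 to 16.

5

7^64 · 7^8 · 7^4 · 7^2 · 7^1 ≡ 1 · 16 · 4 · 15 · 7 = 6720.
6720 mod 17 = 5, so 7^79 ≡ 5 (mod 17).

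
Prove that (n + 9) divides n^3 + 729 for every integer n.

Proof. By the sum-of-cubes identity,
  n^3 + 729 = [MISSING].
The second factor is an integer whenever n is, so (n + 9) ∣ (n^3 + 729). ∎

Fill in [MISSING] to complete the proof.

(n + 9)(n^2 - 9n + 81)

Polynomial division of n^3 + 729 by n + 9 leaves remainder 0 and quotient n^2 - 9n + 81.
Hence n^3 + 729 = (n + 9)(n^2 - 9n + 81).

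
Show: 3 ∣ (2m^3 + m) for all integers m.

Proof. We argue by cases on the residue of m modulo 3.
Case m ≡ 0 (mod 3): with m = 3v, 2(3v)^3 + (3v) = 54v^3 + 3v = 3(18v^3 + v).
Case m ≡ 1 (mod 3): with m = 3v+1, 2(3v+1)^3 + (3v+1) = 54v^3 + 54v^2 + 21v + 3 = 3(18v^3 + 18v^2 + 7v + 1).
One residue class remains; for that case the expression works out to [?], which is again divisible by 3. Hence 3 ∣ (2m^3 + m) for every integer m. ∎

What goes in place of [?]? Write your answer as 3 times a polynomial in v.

The residues treated are {0, 1}, so the missing case is m ≡ 2 (mod 3); write m = 3v+2.
Then 2(3v+2)^3 + (3v+2) = 54v^3 + 108v^2 + 75v + 18 = 3(18v^3 + 36v^2 + 25v + 6).

3(18v^3 + 36v^2 + 25v + 6)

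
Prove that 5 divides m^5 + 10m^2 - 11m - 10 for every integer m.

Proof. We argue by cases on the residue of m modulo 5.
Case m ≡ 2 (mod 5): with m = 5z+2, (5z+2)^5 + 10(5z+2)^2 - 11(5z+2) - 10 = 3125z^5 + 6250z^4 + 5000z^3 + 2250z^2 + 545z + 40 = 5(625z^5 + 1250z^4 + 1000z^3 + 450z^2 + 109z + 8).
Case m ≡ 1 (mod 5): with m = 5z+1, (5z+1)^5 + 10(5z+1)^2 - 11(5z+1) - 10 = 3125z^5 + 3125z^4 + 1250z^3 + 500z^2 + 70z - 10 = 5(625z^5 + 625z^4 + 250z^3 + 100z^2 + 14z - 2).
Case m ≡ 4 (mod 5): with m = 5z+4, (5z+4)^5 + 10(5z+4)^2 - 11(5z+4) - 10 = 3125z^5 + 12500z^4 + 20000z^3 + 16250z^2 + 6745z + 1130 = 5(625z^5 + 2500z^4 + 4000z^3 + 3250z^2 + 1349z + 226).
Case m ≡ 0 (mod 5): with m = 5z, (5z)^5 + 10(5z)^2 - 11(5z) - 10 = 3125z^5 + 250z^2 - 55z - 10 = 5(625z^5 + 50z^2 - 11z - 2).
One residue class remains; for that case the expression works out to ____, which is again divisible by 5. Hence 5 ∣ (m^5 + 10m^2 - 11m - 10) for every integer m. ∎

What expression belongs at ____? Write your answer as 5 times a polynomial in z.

Only m ≡ 3 (mod 5) is unaccounted for. Put m = 5z+3:
(5z+3)^5 + 10(5z+3)^2 - 11(5z+3) - 10 expands to 3125z^5 + 9375z^4 + 11250z^3 + 7000z^2 + 2270z + 290,
and factoring out 5 leaves 5(625z^5 + 1875z^4 + 2250z^3 + 1400z^2 + 454z + 58).

5(625z^5 + 1875z^4 + 2250z^3 + 1400z^2 + 454z + 58)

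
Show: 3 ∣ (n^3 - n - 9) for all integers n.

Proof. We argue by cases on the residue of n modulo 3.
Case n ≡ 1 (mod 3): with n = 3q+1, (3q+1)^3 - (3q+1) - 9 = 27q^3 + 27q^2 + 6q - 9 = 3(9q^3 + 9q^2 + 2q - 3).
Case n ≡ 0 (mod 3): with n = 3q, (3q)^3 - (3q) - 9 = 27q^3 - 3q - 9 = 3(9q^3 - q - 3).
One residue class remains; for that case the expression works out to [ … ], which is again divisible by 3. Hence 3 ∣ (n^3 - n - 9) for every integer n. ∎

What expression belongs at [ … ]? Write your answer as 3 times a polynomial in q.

The residues treated are {1, 0}, so the missing case is n ≡ 2 (mod 3); write n = 3q+2.
Then (3q+2)^3 - (3q+2) - 9 = 27q^3 + 54q^2 + 33q - 3 = 3(9q^3 + 18q^2 + 11q - 1).

3(9q^3 + 18q^2 + 11q - 1)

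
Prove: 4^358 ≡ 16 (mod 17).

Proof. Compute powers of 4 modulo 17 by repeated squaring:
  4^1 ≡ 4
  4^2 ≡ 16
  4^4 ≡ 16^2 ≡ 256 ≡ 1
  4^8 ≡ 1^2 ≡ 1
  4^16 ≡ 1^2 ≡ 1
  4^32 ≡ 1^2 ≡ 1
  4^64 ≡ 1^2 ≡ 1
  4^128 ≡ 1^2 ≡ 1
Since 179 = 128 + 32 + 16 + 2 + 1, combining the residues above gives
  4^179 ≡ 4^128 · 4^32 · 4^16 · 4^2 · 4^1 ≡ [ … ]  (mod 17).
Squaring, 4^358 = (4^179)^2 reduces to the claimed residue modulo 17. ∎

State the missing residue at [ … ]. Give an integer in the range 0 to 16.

13

4^128 · 4^32 · 4^16 · 4^2 · 4^1 ≡ 1 · 1 · 1 · 16 · 4 = 64.
64 mod 17 = 13, so 4^179 ≡ 13 (mod 17).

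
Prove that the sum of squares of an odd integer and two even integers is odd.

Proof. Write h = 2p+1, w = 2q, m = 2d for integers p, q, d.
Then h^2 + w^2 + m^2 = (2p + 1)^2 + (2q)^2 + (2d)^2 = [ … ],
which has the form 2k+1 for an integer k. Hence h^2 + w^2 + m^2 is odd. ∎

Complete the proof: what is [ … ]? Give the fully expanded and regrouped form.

(2p + 1)^2 + (2q)^2 + (2d)^2 = 4d^2 + 4p^2 + 4p + 4q^2 + 1
= 2(2d^2 + 2p^2 + 2p + 2q^2) + 1.
Since 2d^2 + 2p^2 + 2p + 2q^2 is an integer, the sum of squares is of the form 2k+1 for an integer k.

2(2d^2 + 2p^2 + 2p + 2q^2) + 1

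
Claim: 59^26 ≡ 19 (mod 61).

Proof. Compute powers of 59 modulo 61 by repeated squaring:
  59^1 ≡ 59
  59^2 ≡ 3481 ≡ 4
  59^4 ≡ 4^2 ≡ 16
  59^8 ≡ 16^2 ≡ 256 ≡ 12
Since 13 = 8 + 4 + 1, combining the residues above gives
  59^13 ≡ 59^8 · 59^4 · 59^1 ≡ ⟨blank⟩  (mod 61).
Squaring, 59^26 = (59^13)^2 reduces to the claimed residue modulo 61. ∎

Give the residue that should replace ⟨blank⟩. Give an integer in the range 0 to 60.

59^8 · 59^4 · 59^1 ≡ 12 · 16 · 59 = 11328.
11328 mod 61 = 43, so 59^13 ≡ 43 (mod 61).

43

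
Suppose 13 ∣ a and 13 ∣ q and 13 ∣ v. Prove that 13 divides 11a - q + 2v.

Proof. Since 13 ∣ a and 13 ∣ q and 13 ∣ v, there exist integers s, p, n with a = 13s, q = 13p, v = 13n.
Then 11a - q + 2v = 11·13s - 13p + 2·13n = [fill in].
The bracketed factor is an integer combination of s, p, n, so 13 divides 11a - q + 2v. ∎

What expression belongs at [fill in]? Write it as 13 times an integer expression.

Each term has a factor of 13: 11·13s - 13p + 2·13n = 13·(2n - p + 11s).
Since 2n - p + 11s is an integer, 13 ∣ (11a - q + 2v).

13(2n - p + 11s)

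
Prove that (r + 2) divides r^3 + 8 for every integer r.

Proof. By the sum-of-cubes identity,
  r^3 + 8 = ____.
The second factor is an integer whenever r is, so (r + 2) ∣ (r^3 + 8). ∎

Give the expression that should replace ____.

(r + 2)(r^2 - 2r + 4)

a^3 + b^3 = (a + b)(a^2 - ab + b^2). With a = r, b = 2:
r^3 + 8 = (r + 2)(r^2 - 2r + 4).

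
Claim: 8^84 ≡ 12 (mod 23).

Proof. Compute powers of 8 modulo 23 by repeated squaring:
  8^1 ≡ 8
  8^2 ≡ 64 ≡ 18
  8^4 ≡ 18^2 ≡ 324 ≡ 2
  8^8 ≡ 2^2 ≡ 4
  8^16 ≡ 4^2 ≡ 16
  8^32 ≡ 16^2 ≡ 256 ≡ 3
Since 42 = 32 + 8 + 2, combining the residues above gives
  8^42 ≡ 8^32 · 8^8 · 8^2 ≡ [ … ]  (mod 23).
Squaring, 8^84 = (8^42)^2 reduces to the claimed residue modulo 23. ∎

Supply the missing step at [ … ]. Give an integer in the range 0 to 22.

9

Multiply the listed residues: 3 · 4 · 18 = 12 → 216.
Reducing modulo 23: 216 = 9·23 + 9, so 8^42 ≡ 9.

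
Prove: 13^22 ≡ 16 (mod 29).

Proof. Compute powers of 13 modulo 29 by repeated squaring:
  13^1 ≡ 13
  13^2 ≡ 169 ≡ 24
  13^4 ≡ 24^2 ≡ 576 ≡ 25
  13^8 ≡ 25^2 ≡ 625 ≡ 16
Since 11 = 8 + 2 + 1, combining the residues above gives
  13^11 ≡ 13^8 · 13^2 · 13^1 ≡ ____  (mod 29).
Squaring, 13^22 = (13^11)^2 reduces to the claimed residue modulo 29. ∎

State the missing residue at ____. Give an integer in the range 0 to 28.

13^8 · 13^2 · 13^1 ≡ 16 · 24 · 13 = 4992.
4992 mod 29 = 4, so 13^11 ≡ 4 (mod 29).

4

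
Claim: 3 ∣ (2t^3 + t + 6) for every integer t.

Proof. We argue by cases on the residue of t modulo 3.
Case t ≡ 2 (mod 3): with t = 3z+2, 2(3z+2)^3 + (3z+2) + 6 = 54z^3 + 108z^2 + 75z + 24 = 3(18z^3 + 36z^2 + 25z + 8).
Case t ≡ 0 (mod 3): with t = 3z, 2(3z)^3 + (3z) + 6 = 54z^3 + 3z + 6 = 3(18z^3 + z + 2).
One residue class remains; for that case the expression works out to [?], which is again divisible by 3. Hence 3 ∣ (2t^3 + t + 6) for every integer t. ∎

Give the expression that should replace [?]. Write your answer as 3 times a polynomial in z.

3(18z^3 + 18z^2 + 7z + 3)

The residues treated are {2, 0}, so the missing case is t ≡ 1 (mod 3); write t = 3z+1.
Then 2(3z+1)^3 + (3z+1) + 6 = 54z^3 + 54z^2 + 21z + 9 = 3(18z^3 + 18z^2 + 7z + 3).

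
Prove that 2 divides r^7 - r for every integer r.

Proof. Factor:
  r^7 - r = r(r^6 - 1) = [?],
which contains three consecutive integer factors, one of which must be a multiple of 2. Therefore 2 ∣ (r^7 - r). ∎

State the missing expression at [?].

(r - 1)r(r + 1)(r^4 + r^2 + 1)

r^6 - 1 = (r^2 - 1)(r^4 + r^2 + 1), and r^2 - 1 = (r-1)(r+1).
So r(r^6 - 1) = (r - 1)r(r + 1)(r^4 + r^2 + 1).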